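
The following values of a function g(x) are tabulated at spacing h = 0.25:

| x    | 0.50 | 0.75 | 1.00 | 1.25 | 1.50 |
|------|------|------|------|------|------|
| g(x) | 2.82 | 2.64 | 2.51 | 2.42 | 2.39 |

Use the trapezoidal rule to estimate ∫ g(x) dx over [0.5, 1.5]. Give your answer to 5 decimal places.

2.54375

h = 0.25, n = 4.
(h/2)·[y₀ + 2y₁ + 2y₂ + 2y₃ + y₄] = 0.125·(20.35) = 2.54375.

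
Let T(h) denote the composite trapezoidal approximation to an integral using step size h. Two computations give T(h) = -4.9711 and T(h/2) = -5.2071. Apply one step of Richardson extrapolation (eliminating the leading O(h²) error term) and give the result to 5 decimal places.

-5.28577

R = (4·T(h/2) − T(h)) / 3 = (4·(-5.2071) − (-4.9711))/3 = (-15.8573)/3 = -5.28577.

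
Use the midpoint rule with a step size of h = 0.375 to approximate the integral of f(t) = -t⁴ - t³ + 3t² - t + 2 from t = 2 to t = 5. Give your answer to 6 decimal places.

-655.345871

h = (5 − 2)/8 = 0.375.
Midpoints m₁,…,m₈ = 2.1875, 2.5625, 2.9375, 3.3125, 3.6875, 4.0625, 4.4375, 4.8125.
f(m₁)=-19.1972808837890625, f(m₂)=-40.8073883056640625, f(m₃)=-74.8562164306640625, f(m₄)=-125.1406402587890625, f(m₅)=-195.9321441650390625, f(m₆)=-291.9768218994140625, f(m₇)=-418.4953765869140625, f(m₈)=-581.1831207275390625.
h·[f(m₁) + f(m₂) + f(m₃) + f(m₄) + f(m₅) + f(m₆) + f(m₇) + f(m₈)] = 0.375·(-1747.5889892578125) = -655.345871.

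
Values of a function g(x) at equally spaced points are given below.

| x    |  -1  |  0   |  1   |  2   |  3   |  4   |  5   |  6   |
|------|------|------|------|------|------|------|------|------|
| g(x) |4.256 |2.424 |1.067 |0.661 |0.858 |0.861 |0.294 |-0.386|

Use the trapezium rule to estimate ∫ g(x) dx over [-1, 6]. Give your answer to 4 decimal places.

8.1000

h = 1, n = 7.
(h/2)·[y₀ + 2y₁ + 2y₂ + 2y₃ + 2y₄ + 2y₅ + 2y₆ + y₇] = 0.5·(16.200) = 8.1000.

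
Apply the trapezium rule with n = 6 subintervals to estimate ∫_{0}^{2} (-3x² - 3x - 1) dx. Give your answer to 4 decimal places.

-16.1111

h = (2 − 0)/6 = 0.333333.
Nodes x₀,…,x₆ = 0, 0.333333, 0.666667, 1, 1.333333, 1.666667, 2.
f(x) = -3x² - 3x - 1: f₀=-1, f₁=-2.333333, f₂=-4.333333, f₃=-7, f₄=-10.333333, f₅=-14.333333, f₆=-19.
(h/2)·[f₀ + 2f₁ + 2f₂ + 2f₃ + 2f₄ + 2f₅ + f₆] = 0.166667·(-96.666667) = -16.1111.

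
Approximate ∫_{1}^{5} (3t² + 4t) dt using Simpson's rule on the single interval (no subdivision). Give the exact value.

S = (b−a)/6 · [f(1) + 4f(3) + f(5)] = 0.666667·[7 + 4·39 + 95] = 172.

172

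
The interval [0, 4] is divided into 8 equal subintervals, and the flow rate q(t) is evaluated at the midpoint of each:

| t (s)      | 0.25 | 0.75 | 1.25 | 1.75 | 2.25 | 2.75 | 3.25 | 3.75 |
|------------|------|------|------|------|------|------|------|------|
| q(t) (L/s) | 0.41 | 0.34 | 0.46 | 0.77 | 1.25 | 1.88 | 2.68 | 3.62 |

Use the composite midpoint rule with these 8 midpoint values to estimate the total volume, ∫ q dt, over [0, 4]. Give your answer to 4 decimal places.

5.7050

h = 0.5, n = 8.
h·[y(m₁) + y(m₂) + y(m₃) + y(m₄) + y(m₅) + y(m₆) + y(m₇) + y(m₈)] = 0.5·(11.41) = 5.7050.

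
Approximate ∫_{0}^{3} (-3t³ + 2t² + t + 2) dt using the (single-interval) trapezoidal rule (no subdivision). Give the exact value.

-84

T = (b−a)/2 · [f(0) + f(3)] = 1.5·[2 + (-58)] = -84.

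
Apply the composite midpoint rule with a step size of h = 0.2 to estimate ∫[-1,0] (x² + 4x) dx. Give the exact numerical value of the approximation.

-1.67

h = (0 − (-1))/5 = 0.2.
Midpoints m₁,…,m₅ = -0.9, -0.7, -0.5, -0.3, -0.1.
f(m₁)=-2.79, f(m₂)=-2.31, f(m₃)=-1.75, f(m₄)=-1.11, f(m₅)=-0.39.
h·[f(m₁) + f(m₂) + f(m₃) + f(m₄) + f(m₅)] = 0.2·(-8.35) = -1.67.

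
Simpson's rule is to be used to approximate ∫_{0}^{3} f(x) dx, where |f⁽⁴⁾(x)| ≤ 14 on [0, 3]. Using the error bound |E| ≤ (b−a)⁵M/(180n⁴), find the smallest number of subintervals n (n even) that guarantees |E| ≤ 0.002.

10

Need 3402/(180n⁴) ≤ 0.002.
n⁴ ≥ 3402/(180·0.002) = 9450 ⇒ n ≥ 9.8596, so the smallest even n is 10. (n must be even for Simpson's rule.)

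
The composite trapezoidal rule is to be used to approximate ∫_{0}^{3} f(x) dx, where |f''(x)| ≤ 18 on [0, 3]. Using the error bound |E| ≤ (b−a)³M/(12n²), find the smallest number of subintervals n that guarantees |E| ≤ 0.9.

7

Need 486/(12n²) ≤ 0.9.
n² ≥ 486/(12·0.9) = 45 ⇒ n ≥ 6.7082, so the smallest n is 7.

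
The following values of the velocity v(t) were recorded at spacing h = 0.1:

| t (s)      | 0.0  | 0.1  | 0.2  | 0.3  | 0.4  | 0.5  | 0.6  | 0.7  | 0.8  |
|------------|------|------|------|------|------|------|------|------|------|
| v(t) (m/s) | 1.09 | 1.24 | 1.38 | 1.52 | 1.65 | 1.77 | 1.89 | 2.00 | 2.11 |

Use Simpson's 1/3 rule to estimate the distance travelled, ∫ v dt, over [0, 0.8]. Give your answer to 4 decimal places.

h = 0.1, n = 8.
(h/3)·[y₀ + 4y₁ + 2y₂ + 4y₃ + 2y₄ + 4y₅ + 2y₆ + 4y₇ + y₈] = 0.033333·(39.16) = 1.3053.

1.3053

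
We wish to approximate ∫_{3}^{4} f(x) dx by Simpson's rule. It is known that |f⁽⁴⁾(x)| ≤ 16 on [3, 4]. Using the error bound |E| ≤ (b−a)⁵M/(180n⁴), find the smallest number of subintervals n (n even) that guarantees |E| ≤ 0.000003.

14

Need 16/(180n⁴) ≤ 0.000003.
n⁴ ≥ 16/(180·0.000003) = 29629.6 ⇒ n ≥ 13.1199, so the smallest even n is 14. (n must be even for Simpson's rule.)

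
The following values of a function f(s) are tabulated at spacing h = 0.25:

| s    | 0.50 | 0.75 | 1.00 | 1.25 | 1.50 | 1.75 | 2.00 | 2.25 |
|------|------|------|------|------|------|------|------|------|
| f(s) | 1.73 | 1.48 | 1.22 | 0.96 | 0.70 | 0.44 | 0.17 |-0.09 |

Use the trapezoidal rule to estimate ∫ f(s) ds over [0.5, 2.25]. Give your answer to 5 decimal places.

h = 0.25, n = 7.
(h/2)·[y₀ + 2y₁ + 2y₂ + 2y₃ + 2y₄ + 2y₅ + 2y₆ + y₇] = 0.125·(11.58) = 1.44750.

1.44750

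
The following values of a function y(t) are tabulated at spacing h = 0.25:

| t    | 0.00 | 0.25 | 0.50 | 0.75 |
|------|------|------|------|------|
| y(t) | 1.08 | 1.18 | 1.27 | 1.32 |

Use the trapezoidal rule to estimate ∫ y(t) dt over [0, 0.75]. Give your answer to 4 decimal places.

0.9125

h = 0.25, n = 3.
(h/2)·[y₀ + 2y₁ + 2y₂ + y₃] = 0.125·(7.30) = 0.9125.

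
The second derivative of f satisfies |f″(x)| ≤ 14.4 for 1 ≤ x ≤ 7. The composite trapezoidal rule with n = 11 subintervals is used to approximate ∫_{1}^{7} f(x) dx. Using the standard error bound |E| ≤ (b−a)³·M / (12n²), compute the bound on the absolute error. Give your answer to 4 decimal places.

2.1421

|E| ≤ (6)³·14.4 / (12·11²) = 3110.4/1452 = 2.1421.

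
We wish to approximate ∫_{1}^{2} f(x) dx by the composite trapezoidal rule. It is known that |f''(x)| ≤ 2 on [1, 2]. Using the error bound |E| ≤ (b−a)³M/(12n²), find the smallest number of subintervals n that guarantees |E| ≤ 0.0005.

19

Need 2/(12n²) ≤ 0.0005.
n² ≥ 2/(12·0.0005) = 333.333 ⇒ n ≥ 18.2574, so the smallest n is 19.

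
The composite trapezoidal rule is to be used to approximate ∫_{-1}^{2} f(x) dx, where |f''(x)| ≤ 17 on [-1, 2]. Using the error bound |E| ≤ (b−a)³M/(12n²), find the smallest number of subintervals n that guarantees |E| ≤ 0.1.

20

Need 459/(12n²) ≤ 0.1.
n² ≥ 459/(12·0.1) = 382.5 ⇒ n ≥ 19.5576, so the smallest n is 20.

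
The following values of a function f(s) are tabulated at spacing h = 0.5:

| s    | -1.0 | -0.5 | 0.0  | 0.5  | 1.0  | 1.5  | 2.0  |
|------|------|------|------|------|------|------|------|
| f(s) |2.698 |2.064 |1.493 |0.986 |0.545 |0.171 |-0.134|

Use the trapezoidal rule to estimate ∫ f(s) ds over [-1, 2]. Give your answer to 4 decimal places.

h = 0.5, n = 6.
(h/2)·[y₀ + 2y₁ + 2y₂ + 2y₃ + 2y₄ + 2y₅ + y₆] = 0.25·(13.082) = 3.2705.

3.2705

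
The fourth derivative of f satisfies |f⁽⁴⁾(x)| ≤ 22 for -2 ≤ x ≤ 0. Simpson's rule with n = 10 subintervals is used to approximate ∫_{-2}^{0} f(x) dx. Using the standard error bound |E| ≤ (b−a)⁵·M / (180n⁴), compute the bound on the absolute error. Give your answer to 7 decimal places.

0.0003911

|E| ≤ (2)⁵·22 / (180·10⁴) = 704/1800000 = 0.0003911.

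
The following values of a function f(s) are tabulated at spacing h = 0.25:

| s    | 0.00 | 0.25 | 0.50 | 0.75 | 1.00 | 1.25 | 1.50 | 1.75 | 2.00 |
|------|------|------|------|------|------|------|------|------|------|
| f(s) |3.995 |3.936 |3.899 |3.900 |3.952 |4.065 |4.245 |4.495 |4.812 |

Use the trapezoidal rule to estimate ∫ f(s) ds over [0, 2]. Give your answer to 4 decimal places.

h = 0.25, n = 8.
(h/2)·[y₀ + 2y₁ + 2y₂ + 2y₃ + 2y₄ + 2y₅ + 2y₆ + 2y₇ + y₈] = 0.125·(65.791) = 8.2239.

8.2239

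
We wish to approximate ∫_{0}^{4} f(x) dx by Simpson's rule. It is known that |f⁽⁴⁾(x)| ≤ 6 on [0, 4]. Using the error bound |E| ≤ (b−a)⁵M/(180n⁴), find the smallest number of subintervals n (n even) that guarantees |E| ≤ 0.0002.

22

Need 6144/(180n⁴) ≤ 0.0002.
n⁴ ≥ 6144/(180·0.0002) = 170667 ⇒ n ≥ 20.3253, so the smallest even n is 22. (n must be even for Simpson's rule.)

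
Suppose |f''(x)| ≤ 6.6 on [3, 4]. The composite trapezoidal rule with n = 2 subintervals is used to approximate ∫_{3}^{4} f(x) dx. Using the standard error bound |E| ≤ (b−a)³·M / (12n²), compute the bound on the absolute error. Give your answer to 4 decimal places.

|E| ≤ (1)³·6.6 / (12·2²) = 6.6/48 = 0.1375.

0.1375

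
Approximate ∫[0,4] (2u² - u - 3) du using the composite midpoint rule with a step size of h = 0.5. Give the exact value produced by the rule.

22.5

h = (4 − 0)/8 = 0.5.
Midpoints m₁,…,m₈ = 0.25, 0.75, 1.25, 1.75, 2.25, 2.75, 3.25, 3.75.
f(m₁)=-3.125, f(m₂)=-2.625, f(m₃)=-1.125, f(m₄)=1.375, f(m₅)=4.875, f(m₆)=9.375, f(m₇)=14.875, f(m₈)=21.375.
h·[f(m₁) + f(m₂) + f(m₃) + f(m₄) + f(m₅) + f(m₆) + f(m₇) + f(m₈)] = 0.5·(45) = 22.5.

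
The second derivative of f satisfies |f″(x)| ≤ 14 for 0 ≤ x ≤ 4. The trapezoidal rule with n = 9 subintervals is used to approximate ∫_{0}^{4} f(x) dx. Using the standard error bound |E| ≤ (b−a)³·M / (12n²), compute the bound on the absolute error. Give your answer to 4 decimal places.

|E| ≤ (4)³·14 / (12·9²) = 896/972 = 0.9218.

0.9218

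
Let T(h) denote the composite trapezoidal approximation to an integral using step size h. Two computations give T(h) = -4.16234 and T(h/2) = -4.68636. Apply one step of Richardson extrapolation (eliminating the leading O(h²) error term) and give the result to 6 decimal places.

-4.861033

R = (4·T(h/2) − T(h)) / 3 = (4·(-4.68636) − (-4.16234))/3 = (-14.58310)/3 = -4.861033.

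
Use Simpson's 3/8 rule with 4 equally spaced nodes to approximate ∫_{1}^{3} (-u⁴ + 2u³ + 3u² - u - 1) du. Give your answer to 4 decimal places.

h = (3 − 1)/3 = 0.666667.
Nodes u₀,…,u₃ = 1, 1.666667, 2.333333, 3.
f(u) = -u⁴ + 2u³ + 3u² - u - 1: f₀=2, f₁=7.209877, f₂=8.765432, f₃=-4.
(3h/8)·[f₀ + 3f₁ + 3f₂ + f₃] = 0.25·(45.925926) = 11.4815.

11.4815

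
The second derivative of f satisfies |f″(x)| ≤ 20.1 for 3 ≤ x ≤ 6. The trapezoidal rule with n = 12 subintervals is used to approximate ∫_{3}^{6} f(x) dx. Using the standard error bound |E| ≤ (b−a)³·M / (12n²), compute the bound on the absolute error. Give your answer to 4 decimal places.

0.3141

|E| ≤ (3)³·20.1 / (12·12²) = 542.7/1728 = 0.3141.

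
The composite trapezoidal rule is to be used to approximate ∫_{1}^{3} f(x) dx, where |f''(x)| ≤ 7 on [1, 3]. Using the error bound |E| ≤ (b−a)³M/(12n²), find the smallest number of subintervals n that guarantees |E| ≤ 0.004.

35

Need 56/(12n²) ≤ 0.004.
n² ≥ 56/(12·0.004) = 1166.67 ⇒ n ≥ 34.1565, so the smallest n is 35.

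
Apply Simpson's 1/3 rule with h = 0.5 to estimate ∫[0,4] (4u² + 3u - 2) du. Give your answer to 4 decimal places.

101.3333

h = (4 − 0)/8 = 0.5.
Nodes u₀,…,u₈ = 0, 0.5, 1, 1.5, 2, 2.5, 3, 3.5, 4.
f(u) = 4u² + 3u - 2: f₀=-2, f₁=0.5, f₂=5, f₃=11.5, f₄=20, f₅=30.5, f₆=43, f₇=57.5, f₈=74.
(h/3)·[f₀ + 4f₁ + 2f₂ + 4f₃ + 2f₄ + 4f₅ + 2f₆ + 4f₇ + f₈] = 0.166667·(608) = 101.3333.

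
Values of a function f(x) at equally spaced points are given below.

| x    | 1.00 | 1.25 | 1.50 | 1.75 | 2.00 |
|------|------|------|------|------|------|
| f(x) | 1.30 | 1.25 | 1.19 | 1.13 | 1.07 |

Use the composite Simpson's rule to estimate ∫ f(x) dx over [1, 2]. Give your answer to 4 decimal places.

h = 0.25, n = 4.
(h/3)·[y₀ + 4y₁ + 2y₂ + 4y₃ + y₄] = 0.083333·(14.27) = 1.1892.

1.1892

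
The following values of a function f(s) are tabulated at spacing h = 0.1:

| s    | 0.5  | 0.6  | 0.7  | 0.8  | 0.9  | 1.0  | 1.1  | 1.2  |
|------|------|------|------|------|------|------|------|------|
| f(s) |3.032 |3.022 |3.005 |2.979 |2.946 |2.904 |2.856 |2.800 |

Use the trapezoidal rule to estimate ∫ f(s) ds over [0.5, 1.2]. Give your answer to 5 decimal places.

2.06280

h = 0.1, n = 7.
(h/2)·[y₀ + 2y₁ + 2y₂ + 2y₃ + 2y₄ + 2y₅ + 2y₆ + y₇] = 0.05·(41.256) = 2.06280.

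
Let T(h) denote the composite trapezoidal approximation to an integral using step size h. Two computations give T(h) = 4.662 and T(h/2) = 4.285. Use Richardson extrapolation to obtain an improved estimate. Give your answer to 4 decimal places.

R = (4·T(h/2) − T(h)) / 3 = (4·4.285 − 4.662)/3 = (12.478)/3 = 4.1593.

4.1593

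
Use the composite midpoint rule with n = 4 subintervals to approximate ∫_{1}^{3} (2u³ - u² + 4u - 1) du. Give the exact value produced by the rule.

44.875

h = (3 − 1)/4 = 0.5.
Midpoints m₁,…,m₄ = 1.25, 1.75, 2.25, 2.75.
f(m₁)=6.34375, f(m₂)=13.65625, f(m₃)=25.71875, f(m₄)=44.03125.
h·[f(m₁) + f(m₂) + f(m₃) + f(m₄)] = 0.5·(89.75) = 44.875.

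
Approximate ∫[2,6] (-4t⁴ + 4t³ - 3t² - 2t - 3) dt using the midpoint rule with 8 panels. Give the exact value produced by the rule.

h = (6 − 2)/8 = 0.5.
Midpoints m₁,…,m₈ = 2.25, 2.75, 3.25, 3.75, 4.25, 4.75, 5.25, 5.75.
f(m₁)=-79.640625, f(m₂)=-176.765625, f(m₃)=-350.140625, f(m₄)=-632.765625, f(m₅)=-1063.640625, f(m₆)=-1687.765625, f(m₇)=-2556.140625, f(m₈)=-3725.765625.
h·[f(m₁) + f(m₂) + f(m₃) + f(m₄) + f(m₅) + f(m₆) + f(m₇) + f(m₈)] = 0.5·(-10272.625) = -5136.3125.

-5136.3125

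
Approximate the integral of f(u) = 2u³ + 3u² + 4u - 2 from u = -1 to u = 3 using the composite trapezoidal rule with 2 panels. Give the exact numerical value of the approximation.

h = (3 − (-1))/2 = 2.
Nodes u₀,…,u₂ = -1, 1, 3.
f(u) = 2u³ + 3u² + 4u - 2: f₀=-5, f₁=7, f₂=91.
(h/2)·[f₀ + 2f₁ + f₂] = 1·(100) = 100.

100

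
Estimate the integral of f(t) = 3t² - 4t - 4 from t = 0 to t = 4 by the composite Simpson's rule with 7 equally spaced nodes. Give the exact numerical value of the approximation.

16

h = (4 − 0)/6 = 0.666667.
Nodes t₀,…,t₆ = 0, 0.666667, 1.333333, 2, 2.666667, 3.333333, 4.
f(t) = 3t² - 4t - 4: f₀=-4, f₁=-5.333333, f₂=-4, f₃=0, f₄=6.666667, f₅=16, f₆=28.
(h/3)·[f₀ + 4f₁ + 2f₂ + 4f₃ + 2f₄ + 4f₅ + f₆] = 0.222222·(72) = 16.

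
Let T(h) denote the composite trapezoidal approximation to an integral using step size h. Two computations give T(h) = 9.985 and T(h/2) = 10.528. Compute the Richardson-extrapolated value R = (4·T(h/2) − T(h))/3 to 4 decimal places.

R = (4·T(h/2) − T(h)) / 3 = (4·10.528 − 9.985)/3 = (32.127)/3 = 10.7090.

10.7090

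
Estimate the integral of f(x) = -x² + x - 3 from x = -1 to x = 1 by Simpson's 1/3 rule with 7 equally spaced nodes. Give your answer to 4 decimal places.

h = (1 − (-1))/6 = 0.333333.
Nodes x₀,…,x₆ = -1, -0.666667, -0.333333, 0, 0.333333, 0.666667, 1.
f(x) = -x² + x - 3: f₀=-5, f₁=-4.111111, f₂=-3.444444, f₃=-3, f₄=-2.777778, f₅=-2.777778, f₆=-3.
(h/3)·[f₀ + 4f₁ + 2f₂ + 4f₃ + 2f₄ + 4f₅ + f₆] = 0.111111·(-60) = -6.6667.

-6.6667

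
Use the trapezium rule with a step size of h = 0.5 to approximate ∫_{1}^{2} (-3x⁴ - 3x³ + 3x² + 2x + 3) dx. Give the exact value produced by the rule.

h = (2 − 1)/2 = 0.5.
Nodes x₀,…,x₂ = 1, 1.5, 2.
f(x) = -3x⁴ - 3x³ + 3x² + 2x + 3: f₀=2, f₁=-12.5625, f₂=-53.
(h/2)·[f₀ + 2f₁ + f₂] = 0.25·(-76.125) = -19.03125.

-19.03125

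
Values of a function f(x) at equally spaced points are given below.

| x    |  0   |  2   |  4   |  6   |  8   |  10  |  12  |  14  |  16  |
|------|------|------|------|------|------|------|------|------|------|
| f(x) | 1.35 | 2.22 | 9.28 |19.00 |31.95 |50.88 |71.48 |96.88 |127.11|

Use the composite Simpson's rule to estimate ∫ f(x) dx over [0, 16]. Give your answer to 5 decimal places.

h = 2, n = 8.
(h/3)·[y₀ + 4y₁ + 2y₂ + 4y₃ + 2y₄ + 4y₅ + 2y₆ + 4y₇ + y₈] = 0.666667·(1029.80) = 686.53333.

686.53333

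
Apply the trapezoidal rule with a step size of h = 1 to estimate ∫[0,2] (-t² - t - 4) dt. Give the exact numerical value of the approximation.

h = (2 − 0)/2 = 1.
Nodes t₀,…,t₂ = 0, 1, 2.
f(t) = -t² - t - 4: f₀=-4, f₁=-6, f₂=-10.
(h/2)·[f₀ + 2f₁ + f₂] = 0.5·(-26) = -13.

-13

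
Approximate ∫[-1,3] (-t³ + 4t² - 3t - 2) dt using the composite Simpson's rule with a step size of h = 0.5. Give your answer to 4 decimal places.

h = (3 − (-1))/8 = 0.5.
Nodes t₀,…,t₈ = -1, -0.5, 0, 0.5, 1, 1.5, 2, 2.5, 3.
f(t) = -t³ + 4t² - 3t - 2: f₀=6, f₁=0.625, f₂=-2, f₃=-2.625, f₄=-2, f₅=-0.875, f₆=0, f₇=-0.125, f₈=-2.
(h/3)·[f₀ + 4f₁ + 2f₂ + 4f₃ + 2f₄ + 4f₅ + 2f₆ + 4f₇ + f₈] = 0.166667·(-16) = -2.6667.

-2.6667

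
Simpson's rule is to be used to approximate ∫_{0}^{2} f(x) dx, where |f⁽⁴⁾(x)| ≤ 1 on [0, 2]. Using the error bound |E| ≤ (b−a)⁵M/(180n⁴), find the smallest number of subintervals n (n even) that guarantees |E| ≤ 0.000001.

22

Need 32/(180n⁴) ≤ 0.000001.
n⁴ ≥ 32/(180·0.000001) = 177778 ⇒ n ≥ 20.5338, so the smallest even n is 22. (n must be even for Simpson's rule.)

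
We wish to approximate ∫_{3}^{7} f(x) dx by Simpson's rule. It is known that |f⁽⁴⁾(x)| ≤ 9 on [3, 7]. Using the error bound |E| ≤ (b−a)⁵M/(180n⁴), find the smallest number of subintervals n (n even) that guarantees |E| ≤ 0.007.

Need 9216/(180n⁴) ≤ 0.007.
n⁴ ≥ 9216/(180·0.007) = 7314.29 ⇒ n ≥ 9.2479, so the smallest even n is 10. (n must be even for Simpson's rule.)

10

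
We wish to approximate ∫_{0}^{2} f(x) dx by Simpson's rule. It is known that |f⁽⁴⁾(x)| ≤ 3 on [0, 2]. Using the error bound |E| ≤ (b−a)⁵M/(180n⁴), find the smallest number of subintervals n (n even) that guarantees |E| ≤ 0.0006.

6

Need 96/(180n⁴) ≤ 0.0006.
n⁴ ≥ 96/(180·0.0006) = 888.889 ⇒ n ≥ 5.4602, so the smallest even n is 6. (n must be even for Simpson's rule.)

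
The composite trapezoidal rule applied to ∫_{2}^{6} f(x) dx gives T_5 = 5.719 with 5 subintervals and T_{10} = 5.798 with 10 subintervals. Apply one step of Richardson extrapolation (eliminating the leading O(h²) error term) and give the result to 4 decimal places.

5.8243

R = (4·T_{10} − T_5) / 3 = (4·5.798 − 5.719)/3 = (17.473)/3 = 5.8243.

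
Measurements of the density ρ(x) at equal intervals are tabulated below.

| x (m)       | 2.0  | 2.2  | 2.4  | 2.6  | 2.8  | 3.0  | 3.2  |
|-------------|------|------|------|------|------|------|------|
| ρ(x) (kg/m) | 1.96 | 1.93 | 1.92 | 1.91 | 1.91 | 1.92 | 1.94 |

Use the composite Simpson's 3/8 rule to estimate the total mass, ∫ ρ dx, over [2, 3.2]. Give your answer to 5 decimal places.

2.30700

h = 0.2, n = 6.
(3h/8)·[y₀ + 3y₁ + 3y₂ + 2y₃ + 3y₄ + 3y₅ + y₆] = 0.075·(30.76) = 2.30700.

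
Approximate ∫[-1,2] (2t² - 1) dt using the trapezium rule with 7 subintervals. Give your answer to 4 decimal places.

h = (2 − (-1))/7 = 0.428571.
Nodes t₀,…,t₇ = -1, -0.571429, -0.142857, 0.285714, 0.714286, 1.142857, 1.571429, 2.
f(t) = 2t² - 1: f₀=1, f₁=-0.346939, f₂=-0.959184, f₃=-0.836735, f₄=0.020408, f₅=1.612245, f₆=3.938776, f₇=7.
(h/2)·[f₀ + 2f₁ + 2f₂ + 2f₃ + 2f₄ + 2f₅ + 2f₆ + f₇] = 0.214286·(14.857143) = 3.1837.

3.1837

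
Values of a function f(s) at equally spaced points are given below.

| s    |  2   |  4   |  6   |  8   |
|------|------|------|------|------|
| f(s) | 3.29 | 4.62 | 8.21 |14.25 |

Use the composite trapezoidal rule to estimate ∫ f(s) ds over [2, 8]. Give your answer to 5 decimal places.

h = 2, n = 3.
(h/2)·[y₀ + 2y₁ + 2y₂ + y₃] = 1·(43.20) = 43.20000.

43.20000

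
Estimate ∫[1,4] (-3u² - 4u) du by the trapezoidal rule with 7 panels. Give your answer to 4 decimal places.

h = (4 − 1)/7 = 0.428571.
Nodes u₀,…,u₇ = 1, 1.428571, 1.857143, 2.285714, 2.714286, 3.142857, 3.571429, 4.
f(u) = -3u² - 4u: f₀=-7, f₁=-11.836735, f₂=-17.775510, f₃=-24.816327, f₄=-32.959184, f₅=-42.204082, f₆=-52.551020, f₇=-64.
(h/2)·[f₀ + 2f₁ + 2f₂ + 2f₃ + 2f₄ + 2f₅ + 2f₆ + f₇] = 0.214286·(-435.285714) = -93.2755.

-93.2755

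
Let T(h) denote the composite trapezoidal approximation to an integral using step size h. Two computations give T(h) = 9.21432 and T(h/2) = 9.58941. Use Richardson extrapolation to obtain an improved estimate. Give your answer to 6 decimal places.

R = (4·T(h/2) − T(h)) / 3 = (4·9.58941 − 9.21432)/3 = (29.14332)/3 = 9.714440.

9.714440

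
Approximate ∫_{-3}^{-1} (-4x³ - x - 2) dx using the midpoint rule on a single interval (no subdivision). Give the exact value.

M = (b−a)·f(-2) = 2·(32) = 64.

64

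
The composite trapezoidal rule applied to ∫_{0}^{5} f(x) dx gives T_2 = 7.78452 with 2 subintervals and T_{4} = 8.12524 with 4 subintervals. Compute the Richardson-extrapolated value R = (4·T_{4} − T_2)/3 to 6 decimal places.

8.238813

R = (4·T_{4} − T_2) / 3 = (4·8.12524 − 7.78452)/3 = (24.71644)/3 = 8.238813.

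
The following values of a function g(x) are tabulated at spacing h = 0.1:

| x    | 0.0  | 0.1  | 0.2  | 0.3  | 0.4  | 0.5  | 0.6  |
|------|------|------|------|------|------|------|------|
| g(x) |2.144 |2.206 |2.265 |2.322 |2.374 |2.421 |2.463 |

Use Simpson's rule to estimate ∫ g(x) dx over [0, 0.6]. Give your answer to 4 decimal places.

1.3894

h = 0.1, n = 6.
(h/3)·[y₀ + 4y₁ + 2y₂ + 4y₃ + 2y₄ + 4y₅ + y₆] = 0.033333·(41.681) = 1.3894.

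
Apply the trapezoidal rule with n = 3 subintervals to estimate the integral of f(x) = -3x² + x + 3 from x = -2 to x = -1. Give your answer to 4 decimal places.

-5.5556

h = (-1 − (-2))/3 = 0.333333.
Nodes x₀,…,x₃ = -2, -1.666667, -1.333333, -1.
f(x) = -3x² + x + 3: f₀=-11, f₁=-7, f₂=-3.666667, f₃=-1.
(h/2)·[f₀ + 2f₁ + 2f₂ + f₃] = 0.166667·(-33.333333) = -5.5556.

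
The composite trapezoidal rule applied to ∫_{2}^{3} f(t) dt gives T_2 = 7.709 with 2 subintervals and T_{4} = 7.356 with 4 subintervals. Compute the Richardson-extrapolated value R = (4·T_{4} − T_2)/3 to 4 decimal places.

7.2383

R = (4·T_{4} − T_2) / 3 = (4·7.356 − 7.709)/3 = (21.715)/3 = 7.2383.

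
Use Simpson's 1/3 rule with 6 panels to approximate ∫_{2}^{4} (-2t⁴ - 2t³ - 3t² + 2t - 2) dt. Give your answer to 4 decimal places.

h = (4 − 2)/6 = 0.333333.
Nodes t₀,…,t₆ = 2, 2.333333, 2.666667, 3, 3.333333, 3.666667, 4.
f(t) = -2t⁴ - 2t³ - 3t² + 2t - 2: f₀=-58, f₁=-98.358025, f₂=-157.061728, f₃=-239, f₄=-349.654321, f₅=-495.098765, f₆=-682.
(h/3)·[f₀ + 4f₁ + 2f₂ + 4f₃ + 2f₄ + 4f₅ + f₆] = 0.111111·(-5083.259259) = -564.8066.

-564.8066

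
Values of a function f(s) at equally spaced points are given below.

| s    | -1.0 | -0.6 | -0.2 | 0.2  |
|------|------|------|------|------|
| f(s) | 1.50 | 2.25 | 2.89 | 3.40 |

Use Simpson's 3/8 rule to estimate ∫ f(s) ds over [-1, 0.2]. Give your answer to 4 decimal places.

3.0480

h = 0.4, n = 3.
(3h/8)·[y₀ + 3y₁ + 3y₂ + y₃] = 0.15·(20.32) = 3.0480.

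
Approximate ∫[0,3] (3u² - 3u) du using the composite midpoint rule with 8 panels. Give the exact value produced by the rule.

h = (3 − 0)/8 = 0.375.
Midpoints m₁,…,m₈ = 0.1875, 0.5625, 0.9375, 1.3125, 1.6875, 2.0625, 2.4375, 2.8125.
f(m₁)=-0.45703125, f(m₂)=-0.73828125, f(m₃)=-0.17578125, f(m₄)=1.23046875, f(m₅)=3.48046875, f(m₆)=6.57421875, f(m₇)=10.51171875, f(m₈)=15.29296875.
h·[f(m₁) + f(m₂) + f(m₃) + f(m₄) + f(m₅) + f(m₆) + f(m₇) + f(m₈)] = 0.375·(35.71875) = 13.39453125.

13.39453125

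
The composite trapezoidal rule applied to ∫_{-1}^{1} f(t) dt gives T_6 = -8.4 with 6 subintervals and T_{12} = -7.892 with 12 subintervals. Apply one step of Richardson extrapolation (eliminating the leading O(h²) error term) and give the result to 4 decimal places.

R = (4·T_{12} − T_6) / 3 = (4·(-7.892) − (-8.4))/3 = (-23.168)/3 = -7.7227.

-7.7227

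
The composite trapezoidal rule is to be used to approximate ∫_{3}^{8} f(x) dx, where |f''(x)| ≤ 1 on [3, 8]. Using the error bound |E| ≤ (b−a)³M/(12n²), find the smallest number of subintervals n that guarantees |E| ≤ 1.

4

Need 125/(12n²) ≤ 1.
n² ≥ 125/(12·1) = 10.4167 ⇒ n ≥ 3.2275, so the smallest n is 4.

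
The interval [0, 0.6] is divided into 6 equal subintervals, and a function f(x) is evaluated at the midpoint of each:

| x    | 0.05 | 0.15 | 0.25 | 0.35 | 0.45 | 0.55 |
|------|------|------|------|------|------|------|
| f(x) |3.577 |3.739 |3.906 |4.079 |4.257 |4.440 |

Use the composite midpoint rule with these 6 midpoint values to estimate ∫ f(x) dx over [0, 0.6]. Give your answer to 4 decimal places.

2.3998

h = 0.1, n = 6.
h·[y(m₁) + y(m₂) + y(m₃) + y(m₄) + y(m₅) + y(m₆)] = 0.1·(23.998) = 2.3998.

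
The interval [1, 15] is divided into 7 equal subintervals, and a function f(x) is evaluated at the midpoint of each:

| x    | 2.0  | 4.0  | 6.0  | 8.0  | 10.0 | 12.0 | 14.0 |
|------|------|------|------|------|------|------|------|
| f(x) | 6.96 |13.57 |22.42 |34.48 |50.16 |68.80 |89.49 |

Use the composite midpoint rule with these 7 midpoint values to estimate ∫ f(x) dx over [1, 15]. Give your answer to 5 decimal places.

571.76000

h = 2, n = 7.
h·[y(m₁) + y(m₂) + y(m₃) + y(m₄) + y(m₅) + y(m₆) + y(m₇)] = 2·(285.88) = 571.76000.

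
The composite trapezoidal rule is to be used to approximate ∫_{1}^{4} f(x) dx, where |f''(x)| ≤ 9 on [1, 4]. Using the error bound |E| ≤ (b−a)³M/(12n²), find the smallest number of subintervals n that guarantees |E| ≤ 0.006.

Need 243/(12n²) ≤ 0.006.
n² ≥ 243/(12·0.006) = 3375 ⇒ n ≥ 58.0948, so the smallest n is 59.

59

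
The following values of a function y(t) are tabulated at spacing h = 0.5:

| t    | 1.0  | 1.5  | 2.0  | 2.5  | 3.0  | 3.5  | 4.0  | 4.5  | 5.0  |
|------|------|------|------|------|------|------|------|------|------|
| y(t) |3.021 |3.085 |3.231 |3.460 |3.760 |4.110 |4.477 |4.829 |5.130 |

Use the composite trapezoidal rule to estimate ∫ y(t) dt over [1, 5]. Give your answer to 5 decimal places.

h = 0.5, n = 8.
(h/2)·[y₀ + 2y₁ + 2y₂ + 2y₃ + 2y₄ + 2y₅ + 2y₆ + 2y₇ + y₈] = 0.25·(62.055) = 15.51375.

15.51375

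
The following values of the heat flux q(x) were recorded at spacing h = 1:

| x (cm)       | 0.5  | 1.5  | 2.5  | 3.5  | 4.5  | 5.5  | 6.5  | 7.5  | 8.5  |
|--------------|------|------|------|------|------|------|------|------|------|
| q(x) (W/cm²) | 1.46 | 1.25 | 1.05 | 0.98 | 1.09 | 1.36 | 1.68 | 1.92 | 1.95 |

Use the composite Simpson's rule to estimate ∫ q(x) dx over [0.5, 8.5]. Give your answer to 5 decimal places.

11.03000

h = 1, n = 8.
(h/3)·[y₀ + 4y₁ + 2y₂ + 4y₃ + 2y₄ + 4y₅ + 2y₆ + 4y₇ + y₈] = 0.333333·(33.09) = 11.03000.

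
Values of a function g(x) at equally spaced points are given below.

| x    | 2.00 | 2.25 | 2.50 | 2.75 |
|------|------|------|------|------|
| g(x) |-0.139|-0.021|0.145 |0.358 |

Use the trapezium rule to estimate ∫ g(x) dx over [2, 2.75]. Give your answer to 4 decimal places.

h = 0.25, n = 3.
(h/2)·[y₀ + 2y₁ + 2y₂ + y₃] = 0.125·(0.467) = 0.0584.

0.0584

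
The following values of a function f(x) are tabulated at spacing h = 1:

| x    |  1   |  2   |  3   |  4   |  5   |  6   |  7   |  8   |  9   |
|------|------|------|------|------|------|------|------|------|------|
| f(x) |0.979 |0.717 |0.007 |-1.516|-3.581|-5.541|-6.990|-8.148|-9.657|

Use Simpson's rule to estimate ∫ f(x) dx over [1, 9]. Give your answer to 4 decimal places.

h = 1, n = 8.
(h/3)·[y₀ + 4y₁ + 2y₂ + 4y₃ + 2y₄ + 4y₅ + 2y₆ + 4y₇ + y₈] = 0.333333·(-87.758) = -29.2527.

-29.2527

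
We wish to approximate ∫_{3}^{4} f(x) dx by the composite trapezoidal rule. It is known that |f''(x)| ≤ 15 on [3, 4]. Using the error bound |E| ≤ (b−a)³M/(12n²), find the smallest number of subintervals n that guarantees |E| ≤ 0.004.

18

Need 15/(12n²) ≤ 0.004.
n² ≥ 15/(12·0.004) = 312.5 ⇒ n ≥ 17.6777, so the smallest n is 18.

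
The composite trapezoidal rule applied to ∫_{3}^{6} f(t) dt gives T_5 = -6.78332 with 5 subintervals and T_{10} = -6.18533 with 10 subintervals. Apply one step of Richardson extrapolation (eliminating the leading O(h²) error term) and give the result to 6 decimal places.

R = (4·T_{10} − T_5) / 3 = (4·(-6.18533) − (-6.78332))/3 = (-17.95800)/3 = -5.986000.

-5.986000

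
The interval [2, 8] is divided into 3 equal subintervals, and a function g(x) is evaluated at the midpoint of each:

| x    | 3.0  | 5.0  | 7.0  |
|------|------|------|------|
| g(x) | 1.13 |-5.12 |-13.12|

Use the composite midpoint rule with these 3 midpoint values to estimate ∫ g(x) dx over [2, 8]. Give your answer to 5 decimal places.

-34.22000

h = 2, n = 3.
h·[y(m₁) + y(m₂) + y(m₃)] = 2·(-17.11) = -34.22000.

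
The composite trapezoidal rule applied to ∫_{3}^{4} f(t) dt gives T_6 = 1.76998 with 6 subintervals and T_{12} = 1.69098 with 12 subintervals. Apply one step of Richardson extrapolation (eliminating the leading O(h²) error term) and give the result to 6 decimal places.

R = (4·T_{12} − T_6) / 3 = (4·1.69098 − 1.76998)/3 = (4.99394)/3 = 1.664647.

1.664647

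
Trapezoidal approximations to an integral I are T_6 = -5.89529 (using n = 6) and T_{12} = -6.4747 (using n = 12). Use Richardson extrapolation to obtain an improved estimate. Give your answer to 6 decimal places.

-6.667837

R = (4·T_{12} − T_6) / 3 = (4·(-6.4747) − (-5.89529))/3 = (-20.00351)/3 = -6.667837.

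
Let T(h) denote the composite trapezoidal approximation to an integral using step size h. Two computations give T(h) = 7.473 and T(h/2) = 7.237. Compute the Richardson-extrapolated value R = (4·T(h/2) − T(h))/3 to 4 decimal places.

7.1583

R = (4·T(h/2) − T(h)) / 3 = (4·7.237 − 7.473)/3 = (21.475)/3 = 7.1583.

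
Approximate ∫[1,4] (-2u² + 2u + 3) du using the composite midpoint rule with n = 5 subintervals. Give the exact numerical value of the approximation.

-17.82

h = (4 − 1)/5 = 0.6.
Midpoints m₁,…,m₅ = 1.3, 1.9, 2.5, 3.1, 3.7.
f(m₁)=2.22, f(m₂)=-0.42, f(m₃)=-4.5, f(m₄)=-10.02, f(m₅)=-16.98.
h·[f(m₁) + f(m₂) + f(m₃) + f(m₄) + f(m₅)] = 0.6·(-29.7) = -17.82.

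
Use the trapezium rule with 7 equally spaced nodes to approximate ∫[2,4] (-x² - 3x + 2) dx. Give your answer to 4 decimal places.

h = (4 − 2)/6 = 0.333333.
Nodes x₀,…,x₆ = 2, 2.333333, 2.666667, 3, 3.333333, 3.666667, 4.
f(x) = -x² - 3x + 2: f₀=-8, f₁=-10.444444, f₂=-13.111111, f₃=-16, f₄=-19.111111, f₅=-22.444444, f₆=-26.
(h/2)·[f₀ + 2f₁ + 2f₂ + 2f₃ + 2f₄ + 2f₅ + f₆] = 0.166667·(-196.222222) = -32.7037.

-32.7037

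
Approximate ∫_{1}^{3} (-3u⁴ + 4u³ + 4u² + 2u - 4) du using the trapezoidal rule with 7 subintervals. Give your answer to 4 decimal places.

h = (3 − 1)/7 = 0.285714.
Nodes u₀,…,u₇ = 1, 1.285714, 1.571429, 1.857143, 2.142857, 2.428571, 2.714286, 3.
f(u) = -3u⁴ + 4u³ + 4u² + 2u - 4: f₀=3, f₁=5.487297, f₂=6.248646, f₃=3.444815, f₄=-5.243232, f₅=-22.614327, f₆=-51.947105, f₇=-97.
(h/2)·[f₀ + 2f₁ + 2f₂ + 2f₃ + 2f₄ + 2f₅ + 2f₆ + f₇] = 0.142857·(-223.247813) = -31.8925.

-31.8925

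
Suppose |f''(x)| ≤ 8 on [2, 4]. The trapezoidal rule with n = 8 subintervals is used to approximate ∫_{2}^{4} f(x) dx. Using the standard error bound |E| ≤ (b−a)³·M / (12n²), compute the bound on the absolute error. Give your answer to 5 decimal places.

0.08333

|E| ≤ (2)³·8 / (12·8²) = 64/768 = 0.08333.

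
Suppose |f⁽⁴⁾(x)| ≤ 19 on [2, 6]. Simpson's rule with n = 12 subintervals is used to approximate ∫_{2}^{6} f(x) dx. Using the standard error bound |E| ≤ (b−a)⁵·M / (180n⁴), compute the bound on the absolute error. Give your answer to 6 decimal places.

0.005213

|E| ≤ (4)⁵·19 / (180·12⁴) = 19456/3732480 = 0.005213.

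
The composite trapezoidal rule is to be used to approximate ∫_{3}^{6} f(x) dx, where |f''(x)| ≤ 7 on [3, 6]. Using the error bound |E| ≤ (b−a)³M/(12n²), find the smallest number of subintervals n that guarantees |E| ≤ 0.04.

20

Need 189/(12n²) ≤ 0.04.
n² ≥ 189/(12·0.04) = 393.75 ⇒ n ≥ 19.8431, so the smallest n is 20.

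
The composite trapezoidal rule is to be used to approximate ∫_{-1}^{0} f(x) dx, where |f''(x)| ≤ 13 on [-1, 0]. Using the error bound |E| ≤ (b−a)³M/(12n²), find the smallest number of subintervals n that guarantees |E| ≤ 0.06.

Need 13/(12n²) ≤ 0.06.
n² ≥ 13/(12·0.06) = 18.0556 ⇒ n ≥ 4.2492, so the smallest n is 5.

5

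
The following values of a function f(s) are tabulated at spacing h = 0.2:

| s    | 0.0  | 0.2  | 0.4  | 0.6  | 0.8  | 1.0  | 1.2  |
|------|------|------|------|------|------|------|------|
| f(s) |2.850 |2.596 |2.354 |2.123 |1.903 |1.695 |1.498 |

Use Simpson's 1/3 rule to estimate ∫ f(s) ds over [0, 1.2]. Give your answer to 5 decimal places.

2.56787

h = 0.2, n = 6.
(h/3)·[y₀ + 4y₁ + 2y₂ + 4y₃ + 2y₄ + 4y₅ + y₆] = 0.066667·(38.518) = 2.56787.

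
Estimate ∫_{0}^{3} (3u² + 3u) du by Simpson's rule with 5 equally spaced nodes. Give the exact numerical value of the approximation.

h = (3 − 0)/4 = 0.75.
Nodes u₀,…,u₄ = 0, 0.75, 1.5, 2.25, 3.
f(u) = 3u² + 3u: f₀=0, f₁=3.9375, f₂=11.25, f₃=21.9375, f₄=36.
(h/3)·[f₀ + 4f₁ + 2f₂ + 4f₃ + f₄] = 0.25·(162) = 40.5.

40.5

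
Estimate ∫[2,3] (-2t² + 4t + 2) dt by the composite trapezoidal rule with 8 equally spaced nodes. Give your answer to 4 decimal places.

h = (3 − 2)/7 = 0.142857.
Nodes t₀,…,t₇ = 2, 2.142857, 2.285714, 2.428571, 2.571429, 2.714286, 2.857143, 3.
f(t) = -2t² + 4t + 2: f₀=2, f₁=1.387755, f₂=0.693878, f₃=-0.081633, f₄=-0.938776, f₅=-1.877551, f₆=-2.897959, f₇=-4.
(h/2)·[f₀ + 2f₁ + 2f₂ + 2f₃ + 2f₄ + 2f₅ + 2f₆ + f₇] = 0.071429·(-9.428571) = -0.6735.

-0.6735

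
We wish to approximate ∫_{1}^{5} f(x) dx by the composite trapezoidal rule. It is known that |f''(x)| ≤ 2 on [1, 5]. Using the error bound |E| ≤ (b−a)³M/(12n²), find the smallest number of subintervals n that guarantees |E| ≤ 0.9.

4

Need 128/(12n²) ≤ 0.9.
n² ≥ 128/(12·0.9) = 11.8519 ⇒ n ≥ 3.4427, so the smallest n is 4.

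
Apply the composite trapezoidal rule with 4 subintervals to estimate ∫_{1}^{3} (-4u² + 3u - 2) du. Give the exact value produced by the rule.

h = (3 − 1)/4 = 0.5.
Nodes u₀,…,u₄ = 1, 1.5, 2, 2.5, 3.
f(u) = -4u² + 3u - 2: f₀=-3, f₁=-6.5, f₂=-12, f₃=-19.5, f₄=-29.
(h/2)·[f₀ + 2f₁ + 2f₂ + 2f₃ + f₄] = 0.25·(-108) = -27.

-27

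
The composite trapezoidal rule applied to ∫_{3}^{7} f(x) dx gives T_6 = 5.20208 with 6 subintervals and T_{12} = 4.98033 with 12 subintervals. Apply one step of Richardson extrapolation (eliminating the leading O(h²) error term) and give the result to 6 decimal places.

4.906413

R = (4·T_{12} − T_6) / 3 = (4·4.98033 − 5.20208)/3 = (14.71924)/3 = 4.906413.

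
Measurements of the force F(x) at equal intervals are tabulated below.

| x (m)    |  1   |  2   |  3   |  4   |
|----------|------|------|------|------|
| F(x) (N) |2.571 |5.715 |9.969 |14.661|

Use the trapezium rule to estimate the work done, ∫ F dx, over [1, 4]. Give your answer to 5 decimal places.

h = 1, n = 3.
(h/2)·[y₀ + 2y₁ + 2y₂ + y₃] = 0.5·(48.600) = 24.30000.

24.30000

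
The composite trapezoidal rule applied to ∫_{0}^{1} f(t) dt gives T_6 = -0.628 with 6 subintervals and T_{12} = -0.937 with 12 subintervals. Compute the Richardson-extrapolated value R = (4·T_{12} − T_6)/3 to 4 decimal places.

R = (4·T_{12} − T_6) / 3 = (4·(-0.937) − (-0.628))/3 = (-3.120)/3 = -1.0400.

-1.0400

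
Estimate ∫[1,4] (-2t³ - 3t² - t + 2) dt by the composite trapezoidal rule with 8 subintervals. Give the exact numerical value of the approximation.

-193.265625

h = (4 − 1)/8 = 0.375.
Nodes t₀,…,t₈ = 1, 1.375, 1.75, 2.125, 2.5, 2.875, 3.25, 3.625, 4.
f(t) = -2t³ - 3t² - t + 2: f₀=-4, f₁=-10.24609375, f₂=-19.65625, f₃=-32.86328125, f₄=-50.5, f₅=-73.19921875, f₆=-101.59375, f₇=-136.31640625, f₈=-178.
(h/2)·[f₀ + 2f₁ + 2f₂ + 2f₃ + 2f₄ + 2f₅ + 2f₆ + 2f₇ + f₈] = 0.1875·(-1030.75) = -193.265625.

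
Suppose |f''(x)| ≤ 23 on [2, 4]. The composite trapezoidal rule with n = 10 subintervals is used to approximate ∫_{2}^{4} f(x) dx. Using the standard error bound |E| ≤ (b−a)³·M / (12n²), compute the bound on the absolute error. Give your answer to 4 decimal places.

0.1533

|E| ≤ (2)³·23 / (12·10²) = 184/1200 = 0.1533.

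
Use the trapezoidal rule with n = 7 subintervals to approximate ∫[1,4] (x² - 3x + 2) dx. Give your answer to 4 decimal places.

h = (4 − 1)/7 = 0.428571.
Nodes x₀,…,x₇ = 1, 1.428571, 1.857143, 2.285714, 2.714286, 3.142857, 3.571429, 4.
f(x) = x² - 3x + 2: f₀=0, f₁=-0.244898, f₂=-0.122449, f₃=0.367347, f₄=1.224490, f₅=2.448980, f₆=4.040816, f₇=6.
(h/2)·[f₀ + 2f₁ + 2f₂ + 2f₃ + 2f₄ + 2f₅ + 2f₆ + f₇] = 0.214286·(21.428571) = 4.5918.

4.5918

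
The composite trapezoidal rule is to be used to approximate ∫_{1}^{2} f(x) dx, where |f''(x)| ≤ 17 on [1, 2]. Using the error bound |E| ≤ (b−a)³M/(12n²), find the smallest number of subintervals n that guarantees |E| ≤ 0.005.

Need 17/(12n²) ≤ 0.005.
n² ≥ 17/(12·0.005) = 283.333 ⇒ n ≥ 16.8325, so the smallest n is 17.

17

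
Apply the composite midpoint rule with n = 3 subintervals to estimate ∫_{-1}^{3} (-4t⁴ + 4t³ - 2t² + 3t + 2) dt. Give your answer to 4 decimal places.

-88.0823

h = (3 − (-1))/3 = 1.333333.
Midpoints m₁,…,m₃ = -0.333333, 1, 2.333333.
f(m₁)=0.580247, f(m₂)=3, f(m₃)=-69.641975.
h·[f(m₁) + f(m₂) + f(m₃)] = 1.333333·(-66.061728) = -88.0823.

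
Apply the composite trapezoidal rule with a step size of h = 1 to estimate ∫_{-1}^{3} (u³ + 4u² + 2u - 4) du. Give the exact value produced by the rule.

h = (3 − (-1))/4 = 1.
Nodes u₀,…,u₄ = -1, 0, 1, 2, 3.
f(u) = u³ + 4u² + 2u - 4: f₀=-3, f₁=-4, f₂=3, f₃=24, f₄=65.
(h/2)·[f₀ + 2f₁ + 2f₂ + 2f₃ + f₄] = 0.5·(108) = 54.

54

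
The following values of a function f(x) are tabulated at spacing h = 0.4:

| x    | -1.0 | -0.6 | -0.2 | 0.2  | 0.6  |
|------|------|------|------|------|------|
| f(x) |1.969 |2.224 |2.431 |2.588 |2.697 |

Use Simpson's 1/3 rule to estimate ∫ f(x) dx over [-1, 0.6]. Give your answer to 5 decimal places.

h = 0.4, n = 4.
(h/3)·[y₀ + 4y₁ + 2y₂ + 4y₃ + y₄] = 0.133333·(28.776) = 3.83680.

3.83680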